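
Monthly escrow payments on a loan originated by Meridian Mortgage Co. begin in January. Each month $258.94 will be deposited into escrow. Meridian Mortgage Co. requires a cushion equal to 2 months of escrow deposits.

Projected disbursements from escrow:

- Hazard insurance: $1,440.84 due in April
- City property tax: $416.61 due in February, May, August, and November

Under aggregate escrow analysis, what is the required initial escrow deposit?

Cushion = 2 × $258.94 = $517.88
Trial balance (start $0, +$258.94 each month, − disbursements):
  Jan: +$258.94 → $258.94
  Feb: +$258.94 − $416.61 → $101.27
  Mar: +$258.94 → $360.21
  Apr: +$258.94 − $1,440.84 → -$821.69
  May: +$258.94 − $416.61 → -$979.36
  Jun: +$258.94 → -$720.42
  Jul: +$258.94 → -$461.48
  Aug: +$258.94 − $416.61 → -$619.15
  Sep: +$258.94 → -$360.21
  Oct: +$258.94 → -$101.27
  Nov: +$258.94 − $416.61 → -$258.94
  Dec: +$258.94 → $0.00
Lowest trial balance = -$979.36 (May)
Initial deposit = cushion − low point = $517.88 − (-$979.36) = $1,497.24

$1,497.24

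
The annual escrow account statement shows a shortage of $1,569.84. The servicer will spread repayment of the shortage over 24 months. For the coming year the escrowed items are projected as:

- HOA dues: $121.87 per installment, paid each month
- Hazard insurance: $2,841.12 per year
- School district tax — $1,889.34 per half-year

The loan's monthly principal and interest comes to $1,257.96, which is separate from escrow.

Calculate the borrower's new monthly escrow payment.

$738.93

HOA dues = $121.87 × 12 = $1,462.44
Hazard insurance = $2,841.12
School district tax = $1,889.34 × 2 = $3,778.68
Combined annual = $1,462.44 + $2,841.12 + $3,778.68 = $8,082.24
Base monthly escrow = $8,082.24 ÷ 12 = $673.52
Shortage per month = $1,569.84 / 24 = $65.41
New monthly escrow = $673.52 + $65.41 = $738.93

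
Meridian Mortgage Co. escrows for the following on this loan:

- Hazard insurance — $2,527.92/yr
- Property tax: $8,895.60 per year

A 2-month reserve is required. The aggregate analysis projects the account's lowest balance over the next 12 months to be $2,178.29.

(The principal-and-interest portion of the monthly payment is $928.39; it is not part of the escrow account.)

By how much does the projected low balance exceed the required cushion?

$274.37

Hazard insurance = $2,527.92 per year
Property tax = $8,895.60 per year
Yearly total = $11,423.52
Per month = $11,423.52 / 12 = $951.96
Cushion = 2 × $951.96 = $1,903.92
Excess over cushion: $2,178.29 − $1,903.92 = $274.37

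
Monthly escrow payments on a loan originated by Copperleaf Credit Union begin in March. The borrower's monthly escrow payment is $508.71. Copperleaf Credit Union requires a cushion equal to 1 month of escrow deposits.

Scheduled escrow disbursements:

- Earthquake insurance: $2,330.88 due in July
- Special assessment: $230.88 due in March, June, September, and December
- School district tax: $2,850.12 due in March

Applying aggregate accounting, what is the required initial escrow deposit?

Cushion = 1 × $508.71 = $508.71
Trial balance (start $0, +$508.71 each month, − disbursements):
  Mar: +$508.71 − $3,081.00 → -$2,572.29
  Apr: +$508.71 → -$2,063.58
  May: +$508.71 → -$1,554.87
  Jun: +$508.71 − $230.88 → -$1,277.04
  Jul: +$508.71 − $2,330.88 → -$3,099.21
  Aug: +$508.71 → -$2,590.50
  Sep: +$508.71 − $230.88 → -$2,312.67
  Oct: +$508.71 → -$1,803.96
  Nov: +$508.71 → -$1,295.25
  Dec: +$508.71 − $230.88 → -$1,017.42
  Jan: +$508.71 → -$508.71
  Feb: +$508.71 → $0.00
Lowest trial balance = -$3,099.21 (Jul)
Initial deposit = cushion − low point = $508.71 − (-$3,099.21) = $3,607.92

$3,607.92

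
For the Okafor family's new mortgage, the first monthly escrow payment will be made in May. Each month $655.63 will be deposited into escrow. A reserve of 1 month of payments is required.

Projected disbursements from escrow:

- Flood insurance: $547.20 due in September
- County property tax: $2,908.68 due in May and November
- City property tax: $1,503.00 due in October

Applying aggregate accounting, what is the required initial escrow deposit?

$3,933.78

Cushion = 1 × $655.63 = $655.63
Trial balance (start $0, +$655.63 each month, − disbursements):
  May: +$655.63 − $2,908.68 → -$2,253.05
  Jun: +$655.63 → -$1,597.42
  Jul: +$655.63 → -$941.79
  Aug: +$655.63 → -$286.16
  Sep: +$655.63 − $547.20 → -$177.73
  Oct: +$655.63 − $1,503.00 → -$1,025.10
  Nov: +$655.63 − $2,908.68 → -$3,278.15
  Dec: +$655.63 → -$2,622.52
  Jan: +$655.63 → -$1,966.89
  Feb: +$655.63 → -$1,311.26
  Mar: +$655.63 → -$655.63
  Apr: +$655.63 → $0.00
Lowest trial balance = -$3,278.15 (Nov)
Initial deposit = cushion − low point = $655.63 − (-$3,278.15) = $3,933.78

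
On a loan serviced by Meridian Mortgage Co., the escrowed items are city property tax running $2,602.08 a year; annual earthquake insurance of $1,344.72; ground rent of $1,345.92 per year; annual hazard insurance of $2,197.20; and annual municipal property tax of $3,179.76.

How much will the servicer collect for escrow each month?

City property tax — $2,602.08
Earthquake insurance — $1,344.72
Ground rent — $1,345.92
Hazard insurance — $2,197.20
Municipal property tax — $3,179.76
Combined annual = $2,602.08 + $1,344.72 + $1,345.92 + $2,197.20 + $3,179.76 = $10,669.68
Per month = $10,669.68 ÷ 12 = $889.14

$889.14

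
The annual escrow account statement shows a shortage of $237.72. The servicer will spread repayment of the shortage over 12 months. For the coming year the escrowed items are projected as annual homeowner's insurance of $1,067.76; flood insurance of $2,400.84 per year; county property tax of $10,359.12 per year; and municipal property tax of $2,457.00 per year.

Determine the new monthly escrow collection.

$1,376.87

Homeowner's insurance — $1,067.76
Flood insurance — $2,400.84
County property tax — $10,359.12
Municipal property tax — $2,457.00
Yearly total = $16,284.72
Base monthly escrow = $16,284.72 / 12 = $1,357.06
Monthly shortage recovery: $237.72 ÷ 12 = $19.81
New monthly escrow = $1,357.06 + $19.81 = $1,376.87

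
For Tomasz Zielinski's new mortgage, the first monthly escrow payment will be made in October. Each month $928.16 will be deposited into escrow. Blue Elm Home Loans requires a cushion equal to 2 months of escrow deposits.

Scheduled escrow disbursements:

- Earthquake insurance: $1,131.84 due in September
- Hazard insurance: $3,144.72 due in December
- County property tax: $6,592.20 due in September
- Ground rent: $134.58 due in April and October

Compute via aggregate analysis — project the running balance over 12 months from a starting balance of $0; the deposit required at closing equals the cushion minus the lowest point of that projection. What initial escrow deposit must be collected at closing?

$2,351.14

Cushion = 2 × $928.16 = $1,856.32
Trial balance (start $0, +$928.16 each month, − disbursements):
  Oct: +$928.16 − $134.58 → $793.58
  Nov: +$928.16 → $1,721.74
  Dec: +$928.16 − $3,144.72 → -$494.82
  Jan: +$928.16 → $433.34
  Feb: +$928.16 → $1,361.50
  Mar: +$928.16 → $2,289.66
  Apr: +$928.16 − $134.58 → $3,083.24
  May: +$928.16 → $4,011.40
  Jun: +$928.16 → $4,939.56
  Jul: +$928.16 → $5,867.72
  Aug: +$928.16 → $6,795.88
  Sep: +$928.16 − $7,724.04 → $0.00
Lowest trial balance = -$494.82 (Dec)
Initial deposit = cushion − low point = $1,856.32 − (-$494.82) = $2,351.14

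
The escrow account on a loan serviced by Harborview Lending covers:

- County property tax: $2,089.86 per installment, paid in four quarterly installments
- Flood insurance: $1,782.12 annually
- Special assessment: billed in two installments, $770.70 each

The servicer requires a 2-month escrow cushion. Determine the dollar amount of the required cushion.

County property tax = $2,089.86 × 4 = $8,359.44
Flood insurance = $1,782.12
Special assessment = $770.70 × 2 = $1,541.40
Combined annual = $8,359.44 + $1,782.12 + $1,541.40 = $11,682.96
Base monthly escrow = $11,682.96 / 12 = $973.58
Reserve = 2 × $973.58 = $1,947.16

$1,947.16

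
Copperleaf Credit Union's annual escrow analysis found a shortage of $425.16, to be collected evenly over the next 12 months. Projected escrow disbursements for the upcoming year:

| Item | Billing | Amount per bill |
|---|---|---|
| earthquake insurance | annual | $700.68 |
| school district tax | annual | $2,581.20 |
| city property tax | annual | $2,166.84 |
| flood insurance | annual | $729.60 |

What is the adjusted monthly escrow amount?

$550.29

Earthquake insurance — $700.68/yr
School district tax — $2,581.20/yr
City property tax — $2,166.84/yr
Flood insurance — $729.60/yr
Total annual escrow = $6,178.32
Base monthly escrow = $6,178.32 / 12 = $514.86
Shortage per month = $425.16 / 12 = $35.43
New monthly escrow = $514.86 + $35.43 = $550.29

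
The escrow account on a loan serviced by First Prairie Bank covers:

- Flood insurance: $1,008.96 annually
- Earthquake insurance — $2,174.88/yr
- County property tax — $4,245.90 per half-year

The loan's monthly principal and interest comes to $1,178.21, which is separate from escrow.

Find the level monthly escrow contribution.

$972.97

Flood insurance = $1,008.96
Earthquake insurance = $2,174.88
County property tax = $4,245.90 × 2 = $8,491.80
Annual escrow total = $11,675.64
Monthly = $11,675.64 / 12 = $972.97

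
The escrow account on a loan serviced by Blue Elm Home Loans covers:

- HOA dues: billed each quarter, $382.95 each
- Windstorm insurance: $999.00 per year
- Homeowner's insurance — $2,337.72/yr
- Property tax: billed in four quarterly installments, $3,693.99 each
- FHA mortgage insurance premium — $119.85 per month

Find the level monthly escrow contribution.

$1,756.89

HOA dues: $382.95 × 4 = $1,531.80/yr
Windstorm insurance: $999.00/yr
Homeowner's insurance: $2,337.72/yr
Property tax: $3,693.99 × 4 = $14,775.96/yr
FHA mortgage insurance premium: $119.85 × 12 = $1,438.20/yr
Total per year = $1,531.80 + $999.00 + $2,337.72 + $14,775.96 + $1,438.20 = $21,082.68
Base monthly escrow = $21,082.68 ÷ 12 = $1,756.89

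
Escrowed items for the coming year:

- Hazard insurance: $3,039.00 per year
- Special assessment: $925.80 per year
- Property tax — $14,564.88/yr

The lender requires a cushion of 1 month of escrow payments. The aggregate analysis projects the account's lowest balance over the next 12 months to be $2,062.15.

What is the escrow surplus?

Hazard insurance = $3,039.00 per year
Special assessment = $925.80 per year
Property tax = $14,564.88 per year
Combined annual = $3,039.00 + $925.80 + $14,564.88 = $18,529.68
Per month = $18,529.68 / 12 = $1,544.14
Required reserve = 1 × $1,544.14 = $1,544.14
Surplus = $2,062.15 − $1,544.14 = $518.01

$518.01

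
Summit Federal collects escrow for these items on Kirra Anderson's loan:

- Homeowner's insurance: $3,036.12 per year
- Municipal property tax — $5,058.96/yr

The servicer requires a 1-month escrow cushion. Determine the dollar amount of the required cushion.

Homeowner's insurance: $3,036.12/yr
Municipal property tax: $5,058.96/yr
Total per year = $3,036.12 + $5,058.96 = $8,095.08
Per month = $8,095.08 / 12 = $674.59
Reserve = 1 × $674.59 = $674.59

$674.59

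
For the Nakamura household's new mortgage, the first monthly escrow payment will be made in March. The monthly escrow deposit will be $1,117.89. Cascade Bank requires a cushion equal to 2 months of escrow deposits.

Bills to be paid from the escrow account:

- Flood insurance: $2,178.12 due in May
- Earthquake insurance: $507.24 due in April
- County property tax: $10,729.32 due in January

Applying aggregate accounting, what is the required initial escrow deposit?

Cushion = 2 × $1,117.89 = $2,235.78
Trial balance (start $0, +$1,117.89 each month, − disbursements):
  Mar: +$1,117.89 → $1,117.89
  Apr: +$1,117.89 − $507.24 → $1,728.54
  May: +$1,117.89 − $2,178.12 → $668.31
  Jun: +$1,117.89 → $1,786.20
  Jul: +$1,117.89 → $2,904.09
  Aug: +$1,117.89 → $4,021.98
  Sep: +$1,117.89 → $5,139.87
  Oct: +$1,117.89 → $6,257.76
  Nov: +$1,117.89 → $7,375.65
  Dec: +$1,117.89 → $8,493.54
  Jan: +$1,117.89 − $10,729.32 → -$1,117.89
  Feb: +$1,117.89 → $0.00
Lowest trial balance = -$1,117.89 (Jan)
Initial deposit = cushion − low point = $2,235.78 − (-$1,117.89) = $3,353.67

$3,353.67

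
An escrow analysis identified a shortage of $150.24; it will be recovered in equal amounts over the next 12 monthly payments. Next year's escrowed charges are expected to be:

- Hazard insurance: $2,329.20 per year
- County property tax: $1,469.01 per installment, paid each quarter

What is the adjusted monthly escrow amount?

$696.29

Hazard insurance = $2,329.20/yr
County property tax = $1,469.01 × 4 = $5,876.04/yr
Combined annual = $8,205.24
Monthly = $8,205.24 / 12 = $683.77
Monthly shortage recovery: $150.24 / 12 = $12.52
New monthly escrow = $683.77 + $12.52 = $696.29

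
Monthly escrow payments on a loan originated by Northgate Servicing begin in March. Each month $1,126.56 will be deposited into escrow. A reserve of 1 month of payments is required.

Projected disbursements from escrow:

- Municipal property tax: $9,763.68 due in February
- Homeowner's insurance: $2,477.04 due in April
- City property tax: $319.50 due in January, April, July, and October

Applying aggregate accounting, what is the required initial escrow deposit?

$1,669.98

Cushion = 1 × $1,126.56 = $1,126.56
Trial balance (start $0, +$1,126.56 each month, − disbursements):
  Mar: +$1,126.56 → $1,126.56
  Apr: +$1,126.56 − $2,796.54 → -$543.42
  May: +$1,126.56 → $583.14
  Jun: +$1,126.56 → $1,709.70
  Jul: +$1,126.56 − $319.50 → $2,516.76
  Aug: +$1,126.56 → $3,643.32
  Sep: +$1,126.56 → $4,769.88
  Oct: +$1,126.56 − $319.50 → $5,576.94
  Nov: +$1,126.56 → $6,703.50
  Dec: +$1,126.56 → $7,830.06
  Jan: +$1,126.56 − $319.50 → $8,637.12
  Feb: +$1,126.56 − $9,763.68 → $0.00
Lowest trial balance = -$543.42 (Apr)
Initial deposit = cushion − low point = $1,126.56 − (-$543.42) = $1,669.98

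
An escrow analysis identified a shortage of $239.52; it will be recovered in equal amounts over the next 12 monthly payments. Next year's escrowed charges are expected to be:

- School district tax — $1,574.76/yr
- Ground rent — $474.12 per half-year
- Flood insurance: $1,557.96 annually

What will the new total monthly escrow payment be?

School district tax = $1,574.76 per year
Ground rent = $474.12 × 2 = $948.24 per year
Flood insurance = $1,557.96 per year
Total annual escrow = $4,080.96
Base monthly escrow = $4,080.96 ÷ 12 = $340.08
Shortage per month = $239.52 ÷ 12 = $19.96
Adjusted monthly = $340.08 + $19.96 = $360.04

$360.04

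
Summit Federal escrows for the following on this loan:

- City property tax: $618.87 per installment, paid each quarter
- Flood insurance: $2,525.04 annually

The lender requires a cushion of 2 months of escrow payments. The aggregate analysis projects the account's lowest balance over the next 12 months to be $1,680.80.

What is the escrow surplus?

$847.38

City property tax: $618.87 × 4 = $2,475.48
Flood insurance: $2,525.04
Total per year = $2,475.48 + $2,525.04 = $5,000.52
Base monthly escrow = $5,000.52 / 12 = $416.71
Required reserve = 2 × $416.71 = $833.42
Surplus = $1,680.80 − $833.42 = $847.38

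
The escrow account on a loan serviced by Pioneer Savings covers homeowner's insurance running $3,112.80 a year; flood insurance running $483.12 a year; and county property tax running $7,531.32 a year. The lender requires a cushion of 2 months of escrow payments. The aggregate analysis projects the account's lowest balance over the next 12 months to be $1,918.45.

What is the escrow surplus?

$63.91

Homeowner's insurance — $3,112.80 annually
Flood insurance — $483.12 annually
County property tax — $7,531.32 annually
Total per year = $11,127.24
Per month = $11,127.24 / 12 = $927.27
Required cushion = 2 × $927.27 = $1,854.54
Excess over cushion: $1,918.45 − $1,854.54 = $63.91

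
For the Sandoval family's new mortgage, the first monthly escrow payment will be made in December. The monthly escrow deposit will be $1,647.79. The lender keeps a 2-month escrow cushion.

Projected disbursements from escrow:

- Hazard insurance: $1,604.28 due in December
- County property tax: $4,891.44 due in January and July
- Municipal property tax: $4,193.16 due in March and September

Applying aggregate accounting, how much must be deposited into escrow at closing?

$7,393.30

Cushion = 2 × $1,647.79 = $3,295.58
Trial balance (start $0, +$1,647.79 each month, − disbursements):
  Dec: +$1,647.79 − $1,604.28 → $43.51
  Jan: +$1,647.79 − $4,891.44 → -$3,200.14
  Feb: +$1,647.79 → -$1,552.35
  Mar: +$1,647.79 − $4,193.16 → -$4,097.72
  Apr: +$1,647.79 → -$2,449.93
  May: +$1,647.79 → -$802.14
  Jun: +$1,647.79 → $845.65
  Jul: +$1,647.79 − $4,891.44 → -$2,398.00
  Aug: +$1,647.79 → -$750.21
  Sep: +$1,647.79 − $4,193.16 → -$3,295.58
  Oct: +$1,647.79 → -$1,647.79
  Nov: +$1,647.79 → $0.00
Lowest trial balance = -$4,097.72 (Mar)
Initial deposit = cushion − low point = $3,295.58 − (-$4,097.72) = $7,393.30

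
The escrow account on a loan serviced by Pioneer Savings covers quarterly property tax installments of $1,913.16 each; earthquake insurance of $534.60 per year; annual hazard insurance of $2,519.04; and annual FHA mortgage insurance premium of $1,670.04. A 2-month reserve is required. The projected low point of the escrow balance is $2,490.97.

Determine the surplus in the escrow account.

$428.25

Property tax = $1,913.16 × 4 = $7,652.64 per year
Earthquake insurance = $534.60 per year
Hazard insurance = $2,519.04 per year
FHA mortgage insurance premium = $1,670.04 per year
Annual escrow total = $12,376.32
Monthly = $12,376.32 ÷ 12 = $1,031.36
Required cushion = 2 × $1,031.36 = $2,062.72
Excess over cushion: $2,490.97 − $2,062.72 = $428.25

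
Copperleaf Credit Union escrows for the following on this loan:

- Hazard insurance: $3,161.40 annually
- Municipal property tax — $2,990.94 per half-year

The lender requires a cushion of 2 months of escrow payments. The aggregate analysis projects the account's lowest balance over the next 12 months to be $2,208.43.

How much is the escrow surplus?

Hazard insurance = $3,161.40 annually
Municipal property tax = $2,990.94 × 2 = $5,981.88 annually
Total annual escrow = $9,143.28
Base monthly escrow = $9,143.28 ÷ 12 = $761.94
Required reserve = 2 × $761.94 = $1,523.88
Excess over cushion: $2,208.43 − $1,523.88 = $684.55

$684.55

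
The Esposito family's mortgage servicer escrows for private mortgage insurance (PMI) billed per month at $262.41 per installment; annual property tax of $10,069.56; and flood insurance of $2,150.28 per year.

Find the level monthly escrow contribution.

Private mortgage insurance (PMI) = $262.41 × 12 = $3,148.92/yr
Property tax = $10,069.56/yr
Flood insurance = $2,150.28/yr
Combined annual = $3,148.92 + $10,069.56 + $2,150.28 = $15,368.76
Base monthly escrow = $15,368.76 ÷ 12 = $1,280.73

$1,280.73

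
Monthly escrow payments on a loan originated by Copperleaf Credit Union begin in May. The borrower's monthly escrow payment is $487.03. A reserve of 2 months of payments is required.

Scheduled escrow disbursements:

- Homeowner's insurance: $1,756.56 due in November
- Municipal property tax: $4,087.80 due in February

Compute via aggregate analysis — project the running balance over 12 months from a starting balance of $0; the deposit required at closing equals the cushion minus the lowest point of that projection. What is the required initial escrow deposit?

$1,948.12

Cushion = 2 × $487.03 = $974.06
Trial balance (start $0, +$487.03 each month, − disbursements):
  May: +$487.03 → $487.03
  Jun: +$487.03 → $974.06
  Jul: +$487.03 → $1,461.09
  Aug: +$487.03 → $1,948.12
  Sep: +$487.03 → $2,435.15
  Oct: +$487.03 → $2,922.18
  Nov: +$487.03 − $1,756.56 → $1,652.65
  Dec: +$487.03 → $2,139.68
  Jan: +$487.03 → $2,626.71
  Feb: +$487.03 − $4,087.80 → -$974.06
  Mar: +$487.03 → -$487.03
  Apr: +$487.03 → $0.00
Lowest trial balance = -$974.06 (Feb)
Initial deposit = cushion − low point = $974.06 − (-$974.06) = $1,948.12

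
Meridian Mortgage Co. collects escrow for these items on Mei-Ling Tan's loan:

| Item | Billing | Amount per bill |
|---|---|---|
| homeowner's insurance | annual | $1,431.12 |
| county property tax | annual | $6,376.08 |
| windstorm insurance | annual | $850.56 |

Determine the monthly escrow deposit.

$721.48

Homeowner's insurance = $1,431.12 annually
County property tax = $6,376.08 annually
Windstorm insurance = $850.56 annually
Total per year = $8,657.76
Monthly escrow = $8,657.76 / 12 = $721.48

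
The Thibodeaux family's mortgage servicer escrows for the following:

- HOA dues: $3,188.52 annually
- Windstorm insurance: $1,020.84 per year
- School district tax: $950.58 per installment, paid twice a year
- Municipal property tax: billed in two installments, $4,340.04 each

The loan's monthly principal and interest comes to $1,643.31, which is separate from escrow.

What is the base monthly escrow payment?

$1,232.55

HOA dues: $3,188.52 annually
Windstorm insurance: $1,020.84 annually
School district tax: $950.58 × 2 = $1,901.16 annually
Municipal property tax: $4,340.04 × 2 = $8,680.08 annually
Yearly total = $3,188.52 + $1,020.84 + $1,901.16 + $8,680.08 = $14,790.60
Per month = $14,790.60 / 12 = $1,232.55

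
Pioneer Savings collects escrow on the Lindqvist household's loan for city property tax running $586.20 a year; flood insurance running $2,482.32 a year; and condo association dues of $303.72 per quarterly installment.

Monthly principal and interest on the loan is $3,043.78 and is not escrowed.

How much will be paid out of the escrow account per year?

City property tax: $586.20/yr
Flood insurance: $2,482.32/yr
Condo association dues: $303.72 × 4 = $1,214.88/yr
Combined annual = $586.20 + $2,482.32 + $1,214.88 = $4,283.40

$4,283.40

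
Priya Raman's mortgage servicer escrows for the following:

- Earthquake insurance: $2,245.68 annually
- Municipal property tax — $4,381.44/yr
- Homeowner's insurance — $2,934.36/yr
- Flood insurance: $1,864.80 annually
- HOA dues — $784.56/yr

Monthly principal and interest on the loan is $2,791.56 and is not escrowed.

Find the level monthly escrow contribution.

Earthquake insurance — $2,245.68 per year
Municipal property tax — $4,381.44 per year
Homeowner's insurance — $2,934.36 per year
Flood insurance — $1,864.80 per year
HOA dues — $784.56 per year
Combined annual = $12,210.84
Monthly escrow = $12,210.84 ÷ 12 = $1,017.57

$1,017.57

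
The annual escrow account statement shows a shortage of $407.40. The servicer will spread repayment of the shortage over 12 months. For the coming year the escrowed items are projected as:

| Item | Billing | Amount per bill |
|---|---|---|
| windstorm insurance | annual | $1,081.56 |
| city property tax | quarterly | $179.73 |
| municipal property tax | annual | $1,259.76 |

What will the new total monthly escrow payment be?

$288.97

Windstorm insurance = $1,081.56 annually
City property tax = $179.73 × 4 = $718.92 annually
Municipal property tax = $1,259.76 annually
Yearly total = $1,081.56 + $718.92 + $1,259.76 = $3,060.24
Monthly = $3,060.24 ÷ 12 = $255.02
Shortage per month = $407.40 / 12 = $33.95
Adjusted monthly = $255.02 + $33.95 = $288.97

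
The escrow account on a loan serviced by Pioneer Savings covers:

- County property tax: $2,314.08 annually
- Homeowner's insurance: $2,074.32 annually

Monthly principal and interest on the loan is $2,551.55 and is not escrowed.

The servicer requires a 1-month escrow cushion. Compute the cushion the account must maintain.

County property tax — $2,314.08/yr
Homeowner's insurance — $2,074.32/yr
Annual escrow total = $2,314.08 + $2,074.32 = $4,388.40
Base monthly escrow = $4,388.40 / 12 = $365.70
Reserve = 1 × $365.70 = $365.70

$365.70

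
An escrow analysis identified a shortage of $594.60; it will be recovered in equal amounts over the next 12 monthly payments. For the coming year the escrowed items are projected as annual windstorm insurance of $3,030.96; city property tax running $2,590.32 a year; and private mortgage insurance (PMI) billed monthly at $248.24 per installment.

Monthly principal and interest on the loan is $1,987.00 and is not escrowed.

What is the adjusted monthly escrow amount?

$766.23

Windstorm insurance = $3,030.96/yr
City property tax = $2,590.32/yr
Private mortgage insurance (PMI) = $248.24 × 12 = $2,978.88/yr
Total per year = $8,600.16
Monthly escrow = $8,600.16 / 12 = $716.68
Shortage per month = $594.60 / 12 = $49.55
New monthly escrow = $716.68 + $49.55 = $766.23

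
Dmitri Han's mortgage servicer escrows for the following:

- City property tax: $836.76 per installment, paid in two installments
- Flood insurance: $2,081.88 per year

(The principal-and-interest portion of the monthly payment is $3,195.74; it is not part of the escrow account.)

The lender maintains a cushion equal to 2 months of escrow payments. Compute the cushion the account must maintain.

$625.90

City property tax — $836.76 × 2 = $1,673.52 per year
Flood insurance — $2,081.88 per year
Total annual escrow = $3,755.40
Monthly = $3,755.40 / 12 = $312.95
Cushion = 2 × $312.95 = $625.90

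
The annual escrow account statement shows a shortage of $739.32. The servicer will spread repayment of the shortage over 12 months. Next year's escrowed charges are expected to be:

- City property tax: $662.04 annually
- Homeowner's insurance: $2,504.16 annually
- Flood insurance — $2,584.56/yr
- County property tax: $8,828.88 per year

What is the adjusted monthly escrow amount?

City property tax = $662.04/yr
Homeowner's insurance = $2,504.16/yr
Flood insurance = $2,584.56/yr
County property tax = $8,828.88/yr
Total per year = $662.04 + $2,504.16 + $2,584.56 + $8,828.88 = $14,579.64
Base monthly escrow = $14,579.64 ÷ 12 = $1,214.97
Shortage spread = $739.32 ÷ 12 = $61.61/mo
New monthly escrow = $1,214.97 + $61.61 = $1,276.58

$1,276.58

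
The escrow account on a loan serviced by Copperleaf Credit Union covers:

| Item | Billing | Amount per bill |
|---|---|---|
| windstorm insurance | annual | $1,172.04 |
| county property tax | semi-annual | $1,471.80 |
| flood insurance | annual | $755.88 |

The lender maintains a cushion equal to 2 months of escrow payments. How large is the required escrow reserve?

Windstorm insurance — $1,172.04/yr
County property tax — $1,471.80 × 2 = $2,943.60/yr
Flood insurance — $755.88/yr
Annual escrow total = $1,172.04 + $2,943.60 + $755.88 = $4,871.52
Per month = $4,871.52 / 12 = $405.96
Reserve = 2 × $405.96 = $811.92

$811.92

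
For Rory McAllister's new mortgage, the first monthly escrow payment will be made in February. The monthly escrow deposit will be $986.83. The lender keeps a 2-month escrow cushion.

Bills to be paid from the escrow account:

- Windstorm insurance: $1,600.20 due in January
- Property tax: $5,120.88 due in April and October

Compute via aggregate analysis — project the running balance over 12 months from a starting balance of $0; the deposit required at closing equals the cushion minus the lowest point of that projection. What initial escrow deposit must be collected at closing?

$4,134.05

Cushion = 2 × $986.83 = $1,973.66
Trial balance (start $0, +$986.83 each month, − disbursements):
  Feb: +$986.83 → $986.83
  Mar: +$986.83 → $1,973.66
  Apr: +$986.83 − $5,120.88 → -$2,160.39
  May: +$986.83 → -$1,173.56
  Jun: +$986.83 → -$186.73
  Jul: +$986.83 → $800.10
  Aug: +$986.83 → $1,786.93
  Sep: +$986.83 → $2,773.76
  Oct: +$986.83 − $5,120.88 → -$1,360.29
  Nov: +$986.83 → -$373.46
  Dec: +$986.83 → $613.37
  Jan: +$986.83 − $1,600.20 → $0.00
Lowest trial balance = -$2,160.39 (Apr)
Initial deposit = cushion − low point = $1,973.66 − (-$2,160.39) = $4,134.05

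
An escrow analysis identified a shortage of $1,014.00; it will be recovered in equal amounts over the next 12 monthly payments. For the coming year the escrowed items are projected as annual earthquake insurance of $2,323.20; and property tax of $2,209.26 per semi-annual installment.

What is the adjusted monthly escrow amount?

Earthquake insurance = $2,323.20
Property tax = $2,209.26 × 2 = $4,418.52
Combined annual = $6,741.72
Per month = $6,741.72 ÷ 12 = $561.81
Monthly shortage recovery: $1,014.00 ÷ 12 = $84.50
New monthly escrow = $561.81 + $84.50 = $646.31

$646.31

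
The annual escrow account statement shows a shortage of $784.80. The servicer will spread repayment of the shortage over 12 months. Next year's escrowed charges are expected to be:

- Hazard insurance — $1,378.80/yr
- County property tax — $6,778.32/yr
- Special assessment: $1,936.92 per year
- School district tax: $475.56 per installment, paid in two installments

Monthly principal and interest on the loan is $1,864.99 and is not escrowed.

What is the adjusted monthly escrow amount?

Hazard insurance — $1,378.80 per year
County property tax — $6,778.32 per year
Special assessment — $1,936.92 per year
School district tax — $475.56 × 2 = $951.12 per year
Yearly total = $1,378.80 + $6,778.32 + $1,936.92 + $951.12 = $11,045.16
Monthly = $11,045.16 / 12 = $920.43
Shortage per month = $784.80 ÷ 12 = $65.40
Adjusted monthly = $920.43 + $65.40 = $985.83

$985.83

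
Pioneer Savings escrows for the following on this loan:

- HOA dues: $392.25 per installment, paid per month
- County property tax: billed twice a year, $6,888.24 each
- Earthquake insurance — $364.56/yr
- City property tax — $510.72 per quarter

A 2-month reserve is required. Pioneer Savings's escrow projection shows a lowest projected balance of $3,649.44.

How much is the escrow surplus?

$167.62

HOA dues — $392.25 × 12 = $4,707.00 annually
County property tax — $6,888.24 × 2 = $13,776.48 annually
Earthquake insurance — $364.56 annually
City property tax — $510.72 × 4 = $2,042.88 annually
Total per year = $20,890.92
Monthly escrow = $20,890.92 ÷ 12 = $1,740.91
Required cushion = 2 × $1,740.91 = $3,481.82
Surplus = $3,649.44 − $3,481.82 = $167.62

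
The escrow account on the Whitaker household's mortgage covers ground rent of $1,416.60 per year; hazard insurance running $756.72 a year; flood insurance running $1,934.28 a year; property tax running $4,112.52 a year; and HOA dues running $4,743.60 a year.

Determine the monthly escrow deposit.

Ground rent = $1,416.60
Hazard insurance = $756.72
Flood insurance = $1,934.28
Property tax = $4,112.52
HOA dues = $4,743.60
Total per year = $1,416.60 + $756.72 + $1,934.28 + $4,112.52 + $4,743.60 = $12,963.72
Per month = $12,963.72 ÷ 12 = $1,080.31

$1,080.31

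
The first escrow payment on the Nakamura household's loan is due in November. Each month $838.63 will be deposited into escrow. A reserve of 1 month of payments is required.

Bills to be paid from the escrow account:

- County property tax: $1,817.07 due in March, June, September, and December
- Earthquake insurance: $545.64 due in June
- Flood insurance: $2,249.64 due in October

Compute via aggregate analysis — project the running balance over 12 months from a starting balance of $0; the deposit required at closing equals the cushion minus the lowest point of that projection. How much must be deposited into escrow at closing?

Cushion = 1 × $838.63 = $838.63
Trial balance (start $0, +$838.63 each month, − disbursements):
  Nov: +$838.63 → $838.63
  Dec: +$838.63 − $1,817.07 → -$139.81
  Jan: +$838.63 → $698.82
  Feb: +$838.63 → $1,537.45
  Mar: +$838.63 − $1,817.07 → $559.01
  Apr: +$838.63 → $1,397.64
  May: +$838.63 → $2,236.27
  Jun: +$838.63 − $2,362.71 → $712.19
  Jul: +$838.63 → $1,550.82
  Aug: +$838.63 → $2,389.45
  Sep: +$838.63 − $1,817.07 → $1,411.01
  Oct: +$838.63 − $2,249.64 → $0.00
Lowest trial balance = -$139.81 (Dec)
Initial deposit = cushion − low point = $838.63 − (-$139.81) = $978.44

$978.44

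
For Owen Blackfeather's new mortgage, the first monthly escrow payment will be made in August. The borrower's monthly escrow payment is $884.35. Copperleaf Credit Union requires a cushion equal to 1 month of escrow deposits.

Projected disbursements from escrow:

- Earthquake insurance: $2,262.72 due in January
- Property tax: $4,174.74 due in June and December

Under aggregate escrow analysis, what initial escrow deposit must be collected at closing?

Cushion = 1 × $884.35 = $884.35
Trial balance (start $0, +$884.35 each month, − disbursements):
  Aug: +$884.35 → $884.35
  Sep: +$884.35 → $1,768.70
  Oct: +$884.35 → $2,653.05
  Nov: +$884.35 → $3,537.40
  Dec: +$884.35 − $4,174.74 → $247.01
  Jan: +$884.35 − $2,262.72 → -$1,131.36
  Feb: +$884.35 → -$247.01
  Mar: +$884.35 → $637.34
  Apr: +$884.35 → $1,521.69
  May: +$884.35 → $2,406.04
  Jun: +$884.35 − $4,174.74 → -$884.35
  Jul: +$884.35 → $0.00
Lowest trial balance = -$1,131.36 (Jan)
Initial deposit = cushion − low point = $884.35 − (-$1,131.36) = $2,015.71

$2,015.71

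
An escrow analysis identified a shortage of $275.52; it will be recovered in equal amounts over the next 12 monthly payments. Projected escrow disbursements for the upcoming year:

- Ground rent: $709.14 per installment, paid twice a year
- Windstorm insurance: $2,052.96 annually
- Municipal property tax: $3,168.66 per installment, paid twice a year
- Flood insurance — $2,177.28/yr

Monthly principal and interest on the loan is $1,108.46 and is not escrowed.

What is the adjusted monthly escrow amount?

Ground rent — $709.14 × 2 = $1,418.28
Windstorm insurance — $2,052.96
Municipal property tax — $3,168.66 × 2 = $6,337.32
Flood insurance — $2,177.28
Total annual escrow = $1,418.28 + $2,052.96 + $6,337.32 + $2,177.28 = $11,985.84
Monthly = $11,985.84 / 12 = $998.82
Monthly shortage recovery: $275.52 ÷ 12 = $22.96
Adjusted monthly = $998.82 + $22.96 = $1,021.78

$1,021.78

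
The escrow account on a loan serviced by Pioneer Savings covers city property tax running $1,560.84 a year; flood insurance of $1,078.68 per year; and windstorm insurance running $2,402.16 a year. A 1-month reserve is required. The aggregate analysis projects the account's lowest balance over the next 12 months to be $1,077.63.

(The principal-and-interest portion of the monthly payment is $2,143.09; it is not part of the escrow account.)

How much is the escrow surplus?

$657.49

City property tax — $1,560.84/yr
Flood insurance — $1,078.68/yr
Windstorm insurance — $2,402.16/yr
Total annual escrow = $5,041.68
Base monthly escrow = $5,041.68 ÷ 12 = $420.14
Required cushion = 1 × $420.14 = $420.14
Surplus = $1,077.63 − $420.14 = $657.49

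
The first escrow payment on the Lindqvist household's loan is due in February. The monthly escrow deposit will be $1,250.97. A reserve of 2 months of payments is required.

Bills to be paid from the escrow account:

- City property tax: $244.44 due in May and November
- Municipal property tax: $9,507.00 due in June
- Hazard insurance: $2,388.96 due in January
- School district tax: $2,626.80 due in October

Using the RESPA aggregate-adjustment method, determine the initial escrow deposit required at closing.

$5,998.53

Cushion = 2 × $1,250.97 = $2,501.94
Trial balance (start $0, +$1,250.97 each month, − disbursements):
  Feb: +$1,250.97 → $1,250.97
  Mar: +$1,250.97 → $2,501.94
  Apr: +$1,250.97 → $3,752.91
  May: +$1,250.97 − $244.44 → $4,759.44
  Jun: +$1,250.97 − $9,507.00 → -$3,496.59
  Jul: +$1,250.97 → -$2,245.62
  Aug: +$1,250.97 → -$994.65
  Sep: +$1,250.97 → $256.32
  Oct: +$1,250.97 − $2,626.80 → -$1,119.51
  Nov: +$1,250.97 − $244.44 → -$112.98
  Dec: +$1,250.97 → $1,137.99
  Jan: +$1,250.97 − $2,388.96 → $0.00
Lowest trial balance = -$3,496.59 (Jun)
Initial deposit = cushion − low point = $2,501.94 − (-$3,496.59) = $5,998.53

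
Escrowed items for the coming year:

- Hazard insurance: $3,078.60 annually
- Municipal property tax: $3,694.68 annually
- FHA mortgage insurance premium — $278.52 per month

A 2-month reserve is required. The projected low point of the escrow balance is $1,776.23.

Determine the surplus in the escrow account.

Hazard insurance = $3,078.60
Municipal property tax = $3,694.68
FHA mortgage insurance premium = $278.52 × 12 = $3,342.24
Combined annual = $10,115.52
Per month = $10,115.52 ÷ 12 = $842.96
Required cushion = 2 × $842.96 = $1,685.92
Excess over cushion: $1,776.23 − $1,685.92 = $90.31

$90.31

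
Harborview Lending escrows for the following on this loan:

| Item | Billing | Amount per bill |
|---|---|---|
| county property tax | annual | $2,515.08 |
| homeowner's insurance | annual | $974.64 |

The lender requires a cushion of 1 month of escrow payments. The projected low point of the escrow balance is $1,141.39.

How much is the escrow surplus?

$850.58

County property tax — $2,515.08 per year
Homeowner's insurance — $974.64 per year
Total per year = $3,489.72
Monthly = $3,489.72 ÷ 12 = $290.81
Cushion = 1 × $290.81 = $290.81
Surplus = $1,141.39 − $290.81 = $850.58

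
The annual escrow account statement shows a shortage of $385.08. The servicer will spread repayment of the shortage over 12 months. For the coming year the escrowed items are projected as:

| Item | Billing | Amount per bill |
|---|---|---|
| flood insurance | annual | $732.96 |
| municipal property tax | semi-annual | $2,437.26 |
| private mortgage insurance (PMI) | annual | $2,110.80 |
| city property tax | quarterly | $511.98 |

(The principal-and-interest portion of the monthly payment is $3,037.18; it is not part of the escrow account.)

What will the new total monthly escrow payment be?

Flood insurance = $732.96 per year
Municipal property tax = $2,437.26 × 2 = $4,874.52 per year
Private mortgage insurance (PMI) = $2,110.80 per year
City property tax = $511.98 × 4 = $2,047.92 per year
Total annual escrow = $732.96 + $4,874.52 + $2,110.80 + $2,047.92 = $9,766.20
Per month = $9,766.20 / 12 = $813.85
Shortage spread = $385.08 ÷ 12 = $32.09/mo
Adjusted monthly = $813.85 + $32.09 = $845.94

$845.94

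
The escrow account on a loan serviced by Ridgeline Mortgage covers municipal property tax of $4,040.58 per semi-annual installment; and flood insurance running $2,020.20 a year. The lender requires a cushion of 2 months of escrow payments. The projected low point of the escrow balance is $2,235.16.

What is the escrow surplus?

$551.60

Municipal property tax: $4,040.58 × 2 = $8,081.16 annually
Flood insurance: $2,020.20 annually
Total annual escrow = $8,081.16 + $2,020.20 = $10,101.36
Base monthly escrow = $10,101.36 ÷ 12 = $841.78
Required reserve = 2 × $841.78 = $1,683.56
Excess over cushion: $2,235.16 − $1,683.56 = $551.60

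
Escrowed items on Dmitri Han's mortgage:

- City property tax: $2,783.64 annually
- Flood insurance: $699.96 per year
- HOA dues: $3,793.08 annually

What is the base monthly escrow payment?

$606.39

City property tax: $2,783.64/yr
Flood insurance: $699.96/yr
HOA dues: $3,793.08/yr
Combined annual = $7,276.68
Base monthly escrow = $7,276.68 ÷ 12 = $606.39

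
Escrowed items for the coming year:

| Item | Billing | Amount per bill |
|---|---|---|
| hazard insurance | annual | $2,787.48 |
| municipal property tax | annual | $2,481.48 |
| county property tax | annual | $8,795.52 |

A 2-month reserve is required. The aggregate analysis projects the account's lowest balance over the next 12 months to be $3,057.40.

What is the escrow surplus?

Hazard insurance: $2,787.48 annually
Municipal property tax: $2,481.48 annually
County property tax: $8,795.52 annually
Total per year = $2,787.48 + $2,481.48 + $8,795.52 = $14,064.48
Monthly escrow = $14,064.48 / 12 = $1,172.04
Cushion = 2 × $1,172.04 = $2,344.08
Excess over cushion: $3,057.40 − $2,344.08 = $713.32

$713.32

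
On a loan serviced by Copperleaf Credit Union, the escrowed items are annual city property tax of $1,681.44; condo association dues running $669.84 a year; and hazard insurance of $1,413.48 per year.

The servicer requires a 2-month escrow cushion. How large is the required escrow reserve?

City property tax: $1,681.44 annually
Condo association dues: $669.84 annually
Hazard insurance: $1,413.48 annually
Annual escrow total = $1,681.44 + $669.84 + $1,413.48 = $3,764.76
Base monthly escrow = $3,764.76 / 12 = $313.73
Reserve = 2 × $313.73 = $627.46

$627.46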